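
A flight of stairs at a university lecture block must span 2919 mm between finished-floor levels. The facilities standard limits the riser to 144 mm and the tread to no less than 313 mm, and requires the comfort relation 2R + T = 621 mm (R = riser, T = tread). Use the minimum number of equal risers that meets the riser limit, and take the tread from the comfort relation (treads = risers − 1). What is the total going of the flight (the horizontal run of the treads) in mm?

6860 mm

2919 / 144 = 20.27, so 21 risers are needed.
R = 2919 ÷ 21 = 139 mm.
From 2R + T = 621: T = 621 − 278 = 343 mm.
21 risers give 20 treads; going = 20 × 343 = 6860 mm.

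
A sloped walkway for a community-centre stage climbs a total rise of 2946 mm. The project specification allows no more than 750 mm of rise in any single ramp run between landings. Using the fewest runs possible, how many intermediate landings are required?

3 intermediate landings

⌈2946/750⌉ = 4 ramp runs.
4 runs are separated by 3 intermediate landings.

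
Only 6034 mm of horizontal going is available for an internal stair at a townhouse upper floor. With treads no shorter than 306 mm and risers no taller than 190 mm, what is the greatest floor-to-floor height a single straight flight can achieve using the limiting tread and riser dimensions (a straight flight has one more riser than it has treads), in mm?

3800 mm

Treads that fit: ⌊6034 / 306⌋ = 19.
Risers = treads + 1 = 20.
Maximum height = 20 × 190 = 3800 mm.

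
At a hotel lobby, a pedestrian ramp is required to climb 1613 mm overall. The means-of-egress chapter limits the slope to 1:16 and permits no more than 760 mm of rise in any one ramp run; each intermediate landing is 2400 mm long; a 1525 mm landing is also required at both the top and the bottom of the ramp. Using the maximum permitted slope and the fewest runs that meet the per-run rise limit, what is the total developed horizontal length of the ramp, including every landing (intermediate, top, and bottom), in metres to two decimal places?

1613 / 760 = 2.122 → round up to 3 ramp runs. That means 2 intermediate landings.
Ramp run (horizontal) at 1:16: 1613 × 16 = 25808 mm.
2 intermediate landings contribute 2 × 2400 = 4800 mm.
Top and bottom landings: 2 × 1525 = 3050 mm.
Total = 25808 + 4800 + 3050 = 33658 mm.
= 33.66 m.

33.66 m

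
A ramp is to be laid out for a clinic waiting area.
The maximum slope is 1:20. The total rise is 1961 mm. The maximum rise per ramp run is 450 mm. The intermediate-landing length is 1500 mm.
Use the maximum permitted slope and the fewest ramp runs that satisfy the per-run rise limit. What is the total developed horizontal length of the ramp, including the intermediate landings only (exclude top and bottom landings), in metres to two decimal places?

1961 / 450 = 4.36, so 5 ramp runs are needed. That means 4 intermediate landings.
Horizontal run for 1961 mm of rise at 1:20 is 1961 × 20 = 39220 mm.
4 intermediate landings contribute 4 × 1500 = 6000 mm.
Developed length = 39220 + 6000 = 45220 mm.
= 45.22 m.

45.22 m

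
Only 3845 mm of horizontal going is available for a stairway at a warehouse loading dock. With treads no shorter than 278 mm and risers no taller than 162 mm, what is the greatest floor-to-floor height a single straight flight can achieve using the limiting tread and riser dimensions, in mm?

3845 / 278 = 13.83, so 13 treads fit.
Risers = treads + 1 = 14.
Maximum height = 14 × 162 = 2268 mm.

2268 mm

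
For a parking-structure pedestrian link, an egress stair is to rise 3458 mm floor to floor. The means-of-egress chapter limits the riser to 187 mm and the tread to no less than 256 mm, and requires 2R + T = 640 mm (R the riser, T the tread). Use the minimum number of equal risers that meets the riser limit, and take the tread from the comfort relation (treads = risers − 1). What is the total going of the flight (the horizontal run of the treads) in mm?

4968 mm

3458 / 187 = 18.49, so 19 risers are needed.
Riser R = 3458 / 19 = 182 mm, within the 187 mm limit.
From 2R + T = 640: T = 640 − 364 = 276 mm.
19 risers give 18 treads; going = 18 × 276 = 4968 mm.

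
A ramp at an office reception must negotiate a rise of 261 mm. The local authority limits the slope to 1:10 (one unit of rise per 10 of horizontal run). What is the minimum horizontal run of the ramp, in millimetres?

Run = rise × 10 = 261 × 10 = 2610 mm.

2610 mm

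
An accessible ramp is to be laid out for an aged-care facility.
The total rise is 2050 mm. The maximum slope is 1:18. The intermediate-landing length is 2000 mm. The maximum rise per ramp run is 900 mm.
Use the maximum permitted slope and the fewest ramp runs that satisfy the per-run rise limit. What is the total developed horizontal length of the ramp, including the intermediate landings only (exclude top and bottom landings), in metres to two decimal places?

At most 900 each: 2050/900 = 2.28, giving 3 ramp runs. That means 2 intermediate landings.
Horizontal run for 2050 mm of rise at 1:18 is 2050 × 18 = 36900 mm.
2 intermediate landings contribute 2 × 2000 = 4000 mm.
Developed length = 36900 + 4000 = 40900 mm.
= 40.90 m.

40.90 m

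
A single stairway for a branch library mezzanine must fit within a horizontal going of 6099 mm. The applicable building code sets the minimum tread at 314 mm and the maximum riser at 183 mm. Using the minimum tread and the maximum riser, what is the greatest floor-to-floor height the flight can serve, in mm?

3660 mm

6099 / 314 = 19.42, so 19 treads fit.
Risers = treads + 1 = 20.
Maximum height = 20 × 183 = 3660 mm.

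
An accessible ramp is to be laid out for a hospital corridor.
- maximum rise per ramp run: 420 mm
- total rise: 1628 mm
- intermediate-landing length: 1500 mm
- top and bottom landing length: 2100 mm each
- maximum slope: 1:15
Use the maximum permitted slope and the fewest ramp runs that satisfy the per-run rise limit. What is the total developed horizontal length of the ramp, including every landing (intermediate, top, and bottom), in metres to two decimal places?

33.12 m

1628 / 420 = 3.88, so 4 ramp runs are needed. That means 3 intermediate landings.
Horizontal run for 1628 mm of rise at 1:15 is 1628 × 15 = 24420 mm.
3 intermediate landings contribute 3 × 1500 = 4500 mm.
Top and bottom landings: 2 × 2100 = 4200 mm.
Total = 24420 + 4500 + 4200 = 33120 mm.
= 33.12 m.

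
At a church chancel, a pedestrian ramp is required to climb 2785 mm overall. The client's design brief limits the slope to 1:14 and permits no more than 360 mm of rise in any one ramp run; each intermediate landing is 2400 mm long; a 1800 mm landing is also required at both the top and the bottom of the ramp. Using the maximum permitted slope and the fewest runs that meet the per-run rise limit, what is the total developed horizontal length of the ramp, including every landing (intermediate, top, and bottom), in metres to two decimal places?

2785 / 360 = 7.736 → round up to 8 ramp runs. That means 7 intermediate landings.
Horizontal run for 2785 mm of rise at 1:14 is 2785 × 14 = 38990 mm.
Intermediate landings: 7 × 2400 = 16800 mm.
Top and bottom landings: 2 × 1800 = 3600 mm.
Total = 38990 + 16800 + 3600 = 59390 mm.
= 59.39 m.

59.39 m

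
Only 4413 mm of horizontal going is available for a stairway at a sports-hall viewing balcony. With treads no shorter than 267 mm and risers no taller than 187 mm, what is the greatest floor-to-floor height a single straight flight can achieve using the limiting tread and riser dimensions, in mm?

Treads that fit: ⌊4413 / 267⌋ = 16.
Risers = treads + 1 = 17.
Maximum height = 17 × 187 = 3179 mm.

3179 mm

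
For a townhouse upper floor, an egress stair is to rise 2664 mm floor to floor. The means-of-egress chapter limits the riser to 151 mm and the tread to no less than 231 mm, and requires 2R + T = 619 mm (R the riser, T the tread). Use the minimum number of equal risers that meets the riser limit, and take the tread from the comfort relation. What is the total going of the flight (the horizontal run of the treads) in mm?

At most 151 each: 2664/151 = 17.64, giving 18 risers.
R = 2664 ÷ 18 = 148 mm.
From 2R + T = 619: T = 619 − 296 = 323 mm.
18 risers give 17 treads; going = 17 × 323 = 5491 mm.

5491 mm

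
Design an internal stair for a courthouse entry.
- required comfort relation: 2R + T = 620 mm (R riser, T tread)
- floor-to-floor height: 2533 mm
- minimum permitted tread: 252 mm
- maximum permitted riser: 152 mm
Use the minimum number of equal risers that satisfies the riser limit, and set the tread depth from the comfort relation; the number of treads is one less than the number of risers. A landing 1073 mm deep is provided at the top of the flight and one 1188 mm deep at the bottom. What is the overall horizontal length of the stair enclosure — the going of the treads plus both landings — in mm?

At most 152 each: 2533/152 = 16.66, giving 17 risers.
Each riser is 2533/17 = 149 mm (≤ 152 mm).
Tread T = 620 − 2 × 149 = 322 mm (≥ 252 mm).
Going = (17 − 1) × 322 = 5152 mm.
Add landings: 5152 + 1073 + 1188 = 7413 mm.

7413 mm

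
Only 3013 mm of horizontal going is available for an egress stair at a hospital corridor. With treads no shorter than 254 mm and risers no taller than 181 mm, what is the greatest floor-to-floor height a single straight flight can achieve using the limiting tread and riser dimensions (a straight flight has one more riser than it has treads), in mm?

2172 mm

3013 / 254 = 11.86, so 11 treads fit.
Risers = treads + 1 = 12.
Maximum height = 12 × 181 = 2172 mm.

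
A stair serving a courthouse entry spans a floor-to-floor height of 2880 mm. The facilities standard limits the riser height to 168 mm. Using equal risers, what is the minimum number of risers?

2880 / 168 = 17.143 → round up to 18 risers.

18 risers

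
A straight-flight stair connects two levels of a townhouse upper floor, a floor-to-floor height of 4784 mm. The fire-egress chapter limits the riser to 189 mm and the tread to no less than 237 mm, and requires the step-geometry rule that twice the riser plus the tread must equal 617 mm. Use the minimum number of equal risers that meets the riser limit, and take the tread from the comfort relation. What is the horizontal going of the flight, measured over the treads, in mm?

6225 mm

4784 / 189 = 25.312 → round up to 26 risers.
Each riser is 4784/26 = 184 mm (≤ 189 mm).
From 2R + T = 617: T = 617 − 368 = 249 mm.
Going = (26 − 1) × 249 = 6225 mm.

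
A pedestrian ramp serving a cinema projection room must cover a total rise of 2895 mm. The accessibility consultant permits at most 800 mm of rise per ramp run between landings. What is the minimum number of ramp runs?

At most 800 each: 2895/800 = 3.62, giving 4 ramp runs.

4 runs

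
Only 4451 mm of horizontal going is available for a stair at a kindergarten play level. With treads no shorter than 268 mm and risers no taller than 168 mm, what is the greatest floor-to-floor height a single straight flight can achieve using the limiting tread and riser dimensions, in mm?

2856 mm

4451 / 268 = 16.61, so 16 treads fit.
Risers = treads + 1 = 17.
Maximum height = 17 × 168 = 2856 mm.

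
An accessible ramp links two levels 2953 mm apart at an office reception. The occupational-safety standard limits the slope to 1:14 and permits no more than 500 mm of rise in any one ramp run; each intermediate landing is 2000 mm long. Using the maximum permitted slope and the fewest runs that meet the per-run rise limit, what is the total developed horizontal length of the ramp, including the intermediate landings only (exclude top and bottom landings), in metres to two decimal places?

At most 500 each: 2953/500 = 5.91, giving 6 ramp runs. That means 5 intermediate landings.
Horizontal run for 2953 mm of rise at 1:14 is 2953 × 14 = 41342 mm.
5 intermediate landings contribute 5 × 2000 = 10000 mm.
Total developed length = 41342 + 10000 = 51342 mm.
= 51.34 m.

51.34 m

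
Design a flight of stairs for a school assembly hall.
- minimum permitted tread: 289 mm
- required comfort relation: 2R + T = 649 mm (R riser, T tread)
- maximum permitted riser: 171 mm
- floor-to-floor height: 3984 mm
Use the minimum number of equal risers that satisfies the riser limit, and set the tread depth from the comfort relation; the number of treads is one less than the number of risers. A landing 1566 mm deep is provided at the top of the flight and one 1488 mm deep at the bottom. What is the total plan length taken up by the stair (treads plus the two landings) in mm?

⌈3984/171⌉ = 24 risers.
R = 3984 ÷ 24 = 166 mm.
T = 649 − 2·166 = 317 mm, which satisfies the 289 mm minimum.
24 risers give 23 treads; going = 23 × 317 = 7291 mm.
Add landings: 7291 + 1566 + 1488 = 10345 mm.

10345 mm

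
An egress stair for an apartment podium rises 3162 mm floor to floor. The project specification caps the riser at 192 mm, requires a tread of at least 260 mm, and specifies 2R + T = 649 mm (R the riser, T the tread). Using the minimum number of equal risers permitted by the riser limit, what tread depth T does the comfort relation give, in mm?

⌈3162/192⌉ = 17 risers.
Each riser is 3162/17 = 186 mm (≤ 192 mm).
Tread T = 649 − 2 × 186 = 277 mm (≥ 260 mm).

277 mm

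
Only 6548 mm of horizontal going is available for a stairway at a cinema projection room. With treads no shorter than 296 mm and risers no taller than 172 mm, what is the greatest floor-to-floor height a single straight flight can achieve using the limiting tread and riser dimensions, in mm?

3956 mm

Treads that fit: ⌊6548 / 296⌋ = 22.
Risers = treads + 1 = 23.
Maximum height = 23 × 172 = 3956 mm.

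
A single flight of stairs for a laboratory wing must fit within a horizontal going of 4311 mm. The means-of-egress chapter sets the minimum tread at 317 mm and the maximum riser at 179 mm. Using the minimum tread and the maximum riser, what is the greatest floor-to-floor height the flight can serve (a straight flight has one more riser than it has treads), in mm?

2506 mm

Treads that fit: ⌊4311 / 317⌋ = 13.
Risers = treads + 1 = 14.
Maximum height = 14 × 179 = 2506 mm.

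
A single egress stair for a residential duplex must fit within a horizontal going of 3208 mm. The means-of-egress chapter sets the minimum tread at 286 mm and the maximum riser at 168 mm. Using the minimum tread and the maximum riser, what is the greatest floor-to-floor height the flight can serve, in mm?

2016 mm

3208 / 286 = 11.22, so 11 treads fit.
Risers = treads + 1 = 12.
Maximum height = 12 × 168 = 2016 mm.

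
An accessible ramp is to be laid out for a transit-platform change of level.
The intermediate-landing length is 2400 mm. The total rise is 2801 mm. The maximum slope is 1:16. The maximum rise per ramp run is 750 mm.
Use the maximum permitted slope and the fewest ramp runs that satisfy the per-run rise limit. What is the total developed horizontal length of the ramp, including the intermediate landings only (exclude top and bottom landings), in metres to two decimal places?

⌈2801/750⌉ = 4 ramp runs. That means 3 intermediate landings.
Ramp run (horizontal) at 1:16: 2801 × 16 = 44816 mm.
Intermediate landings: 3 × 2400 = 7200 mm.
Developed length = 44816 + 7200 = 52016 mm.
= 52.02 m.

52.02 m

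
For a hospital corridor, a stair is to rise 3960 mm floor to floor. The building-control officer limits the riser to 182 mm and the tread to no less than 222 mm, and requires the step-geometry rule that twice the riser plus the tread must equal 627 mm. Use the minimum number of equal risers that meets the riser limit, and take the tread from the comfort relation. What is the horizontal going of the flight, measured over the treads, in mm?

5607 mm

3960 / 182 = 21.76, so 22 risers are needed.
Each riser is 3960/22 = 180 mm (≤ 182 mm).
Tread T = 627 − 2 × 180 = 267 mm (≥ 222 mm).
Going = (22 − 1) × 267 = 5607 mm.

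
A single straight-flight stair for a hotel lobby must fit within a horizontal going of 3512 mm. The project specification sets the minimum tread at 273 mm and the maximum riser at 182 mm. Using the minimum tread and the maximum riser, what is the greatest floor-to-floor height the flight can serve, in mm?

2366 mm

Treads that fit: ⌊3512 / 273⌋ = 12.
Risers = treads + 1 = 13.
Maximum height = 13 × 182 = 2366 mm.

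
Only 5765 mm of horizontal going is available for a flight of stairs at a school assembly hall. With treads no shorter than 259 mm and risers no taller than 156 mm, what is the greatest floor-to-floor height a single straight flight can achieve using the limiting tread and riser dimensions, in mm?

Treads that fit: ⌊5765 / 259⌋ = 22.
Risers = treads + 1 = 23.
Maximum height = 23 × 156 = 3588 mm.

3588 mm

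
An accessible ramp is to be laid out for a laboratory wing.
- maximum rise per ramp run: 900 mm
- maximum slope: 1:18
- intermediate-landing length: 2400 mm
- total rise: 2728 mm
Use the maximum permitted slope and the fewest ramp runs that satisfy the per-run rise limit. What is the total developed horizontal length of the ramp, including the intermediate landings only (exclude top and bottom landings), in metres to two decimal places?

56.30 m

2728 / 900 = 3.031 → round up to 4 ramp runs. That means 3 intermediate landings.
Ramp run (horizontal) at 1:18: 2728 × 18 = 49104 mm.
3 intermediate landings contribute 3 × 2400 = 7200 mm.
Developed length = 49104 + 7200 = 56304 mm.
= 56.30 m.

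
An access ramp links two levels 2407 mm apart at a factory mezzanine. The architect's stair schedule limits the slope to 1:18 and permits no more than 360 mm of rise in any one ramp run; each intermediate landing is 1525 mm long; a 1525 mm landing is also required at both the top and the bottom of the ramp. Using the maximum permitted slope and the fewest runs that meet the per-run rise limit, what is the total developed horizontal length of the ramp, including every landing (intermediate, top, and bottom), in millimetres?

⌈2407/360⌉ = 7 ramp runs. That means 6 intermediate landings.
Ramp run (horizontal) at 1:18: 2407 × 18 = 43326 mm.
Intermediate landings: 6 × 1525 = 9150 mm.
Top and bottom landings: 2 × 1525 = 3050 mm.
Total = 43326 + 9150 + 3050 = 55526 mm.

55526 mm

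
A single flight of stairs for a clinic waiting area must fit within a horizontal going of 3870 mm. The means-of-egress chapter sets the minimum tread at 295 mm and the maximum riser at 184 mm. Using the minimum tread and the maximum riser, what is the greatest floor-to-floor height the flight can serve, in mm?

3870 / 295 = 13.12, so 13 treads fit.
Risers = treads + 1 = 14.
Maximum height = 14 × 184 = 2576 mm.

2576 mm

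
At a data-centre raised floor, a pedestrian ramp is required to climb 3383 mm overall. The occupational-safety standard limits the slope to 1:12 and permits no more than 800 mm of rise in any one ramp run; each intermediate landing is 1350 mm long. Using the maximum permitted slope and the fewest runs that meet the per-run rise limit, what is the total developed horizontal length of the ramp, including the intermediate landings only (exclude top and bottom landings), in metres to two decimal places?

46.00 m

⌈3383/800⌉ = 5 ramp runs. That means 4 intermediate landings.
Ramp run (horizontal) at 1:12: 3383 × 12 = 40596 mm.
4 intermediate landings contribute 4 × 1350 = 5400 mm.
Total developed length = 40596 + 5400 = 45996 mm.
= 46.00 m.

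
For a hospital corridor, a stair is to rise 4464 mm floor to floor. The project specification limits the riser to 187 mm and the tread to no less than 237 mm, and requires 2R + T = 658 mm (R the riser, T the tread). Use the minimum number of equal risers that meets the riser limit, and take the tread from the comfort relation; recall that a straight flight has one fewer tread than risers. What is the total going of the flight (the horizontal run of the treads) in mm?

⌈4464/187⌉ = 24 risers.
Riser R = 4464 / 24 = 186 mm, within the 187 mm limit.
Tread T = 658 − 2 × 186 = 286 mm (≥ 237 mm).
Treads = 24 − 1 = 23; going = 23 × 286 = 6578 mm.

6578 mm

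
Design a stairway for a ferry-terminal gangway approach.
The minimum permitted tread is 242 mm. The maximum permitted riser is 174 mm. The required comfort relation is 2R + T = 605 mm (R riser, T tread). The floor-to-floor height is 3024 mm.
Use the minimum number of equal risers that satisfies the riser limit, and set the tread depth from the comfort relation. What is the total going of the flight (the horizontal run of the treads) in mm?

3024 / 174 = 17.379 → round up to 18 risers.
Riser R = 3024 / 18 = 168 mm, within the 174 mm limit.
Tread T = 605 − 2 × 168 = 269 mm (≥ 242 mm).
18 risers give 17 treads; going = 17 × 269 = 4573 mm.

4573 mm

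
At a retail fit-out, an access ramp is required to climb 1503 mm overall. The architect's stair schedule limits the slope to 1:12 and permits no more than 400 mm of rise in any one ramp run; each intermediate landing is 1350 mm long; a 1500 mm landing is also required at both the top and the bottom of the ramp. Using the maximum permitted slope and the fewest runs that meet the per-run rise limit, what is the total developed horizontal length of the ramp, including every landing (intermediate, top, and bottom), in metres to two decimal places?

1503 / 400 = 3.76, so 4 ramp runs are needed. That means 3 intermediate landings.
Horizontal run for 1503 mm of rise at 1:12 is 1503 × 12 = 18036 mm.
3 intermediate landings contribute 3 × 1350 = 4050 mm.
Top and bottom landings: 2 × 1500 = 3000 mm.
Total = 18036 + 4050 + 3000 = 25086 mm.
= 25.09 m.

25.09 m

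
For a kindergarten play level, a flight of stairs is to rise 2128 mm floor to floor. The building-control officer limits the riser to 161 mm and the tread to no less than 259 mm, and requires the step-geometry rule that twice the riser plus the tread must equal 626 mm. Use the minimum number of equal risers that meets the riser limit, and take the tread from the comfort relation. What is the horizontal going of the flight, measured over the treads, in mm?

4186 mm

At most 161 each: 2128/161 = 13.22, giving 14 risers.
R = 2128 ÷ 14 = 152 mm.
T = 626 − 2·152 = 322 mm, which satisfies the 259 mm minimum.
Going = (14 − 1) × 322 = 4186 mm.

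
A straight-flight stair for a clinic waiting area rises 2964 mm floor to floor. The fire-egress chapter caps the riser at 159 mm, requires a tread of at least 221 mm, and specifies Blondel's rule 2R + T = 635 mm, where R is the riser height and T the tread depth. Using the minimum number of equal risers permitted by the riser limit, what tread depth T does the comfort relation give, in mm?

323 mm

2964 / 159 = 18.642 → round up to 19 risers.
Riser R = 2964 / 19 = 156 mm, within the 159 mm limit.
T = 635 − 2·156 = 323 mm, which satisfies the 221 mm minimum.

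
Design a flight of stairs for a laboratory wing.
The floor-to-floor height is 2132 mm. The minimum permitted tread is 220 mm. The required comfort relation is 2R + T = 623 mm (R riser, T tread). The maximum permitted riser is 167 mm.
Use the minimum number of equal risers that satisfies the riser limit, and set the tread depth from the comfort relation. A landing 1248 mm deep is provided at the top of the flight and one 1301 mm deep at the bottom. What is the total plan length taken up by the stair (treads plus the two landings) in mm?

6089 mm

At most 167 each: 2132/167 = 12.77, giving 13 risers.
R = 2132 ÷ 13 = 164 mm.
From 2R + T = 623: T = 623 − 328 = 295 mm.
13 risers give 12 treads; going = 12 × 295 = 3540 mm.
Enclosure = 3540 + 1248 + 1301 = 6089 mm.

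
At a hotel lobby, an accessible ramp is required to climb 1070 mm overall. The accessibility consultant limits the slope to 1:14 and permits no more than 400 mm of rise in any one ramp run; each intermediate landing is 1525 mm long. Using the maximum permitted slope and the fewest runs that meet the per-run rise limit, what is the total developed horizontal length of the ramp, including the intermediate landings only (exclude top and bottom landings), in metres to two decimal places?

18.03 m

At most 400 each: 1070/400 = 2.67, giving 3 ramp runs. That means 2 intermediate landings.
Horizontal run for 1070 mm of rise at 1:14 is 1070 × 14 = 14980 mm.
2 intermediate landings contribute 2 × 1525 = 3050 mm.
Total developed length = 14980 + 3050 = 18030 mm.
= 18.03 m.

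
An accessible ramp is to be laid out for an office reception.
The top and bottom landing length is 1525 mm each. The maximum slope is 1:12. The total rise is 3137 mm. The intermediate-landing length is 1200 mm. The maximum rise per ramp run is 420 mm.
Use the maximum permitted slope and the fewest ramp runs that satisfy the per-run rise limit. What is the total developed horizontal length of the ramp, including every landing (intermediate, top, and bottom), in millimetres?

49094 mm

3137 / 420 = 7.47, so 8 ramp runs are needed. That means 7 intermediate landings.
Horizontal run for 3137 mm of rise at 1:12 is 3137 × 12 = 37644 mm.
7 intermediate landings contribute 7 × 1200 = 8400 mm.
Top and bottom landings: 2 × 1525 = 3050 mm.
Total = 37644 + 8400 + 3050 = 49094 mm.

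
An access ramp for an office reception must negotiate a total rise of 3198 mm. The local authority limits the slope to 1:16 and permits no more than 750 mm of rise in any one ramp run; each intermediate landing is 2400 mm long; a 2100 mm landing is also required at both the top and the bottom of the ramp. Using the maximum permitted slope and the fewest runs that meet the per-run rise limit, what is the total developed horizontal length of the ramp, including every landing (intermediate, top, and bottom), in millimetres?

64968 mm

3198 / 750 = 4.264 → round up to 5 ramp runs. That means 4 intermediate landings.
Ramp run (horizontal) at 1:16: 3198 × 16 = 51168 mm.
4 intermediate landings contribute 4 × 2400 = 9600 mm.
Top and bottom landings: 2 × 2100 = 4200 mm.
Total = 51168 + 9600 + 4200 = 64968 mm.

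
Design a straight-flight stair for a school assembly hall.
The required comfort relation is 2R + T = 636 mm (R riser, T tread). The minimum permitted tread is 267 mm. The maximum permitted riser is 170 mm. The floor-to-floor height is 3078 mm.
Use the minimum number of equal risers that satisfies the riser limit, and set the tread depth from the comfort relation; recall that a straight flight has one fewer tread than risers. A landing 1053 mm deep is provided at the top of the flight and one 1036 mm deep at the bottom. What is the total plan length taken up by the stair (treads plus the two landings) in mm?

3078 / 170 = 18.11, so 19 risers are needed.
R = 3078 ÷ 19 = 162 mm.
T = 636 − 2·162 = 312 mm, which satisfies the 267 mm minimum.
Going = (19 − 1) × 312 = 5616 mm.
Add landings: 5616 + 1053 + 1036 = 7705 mm.

7705 mm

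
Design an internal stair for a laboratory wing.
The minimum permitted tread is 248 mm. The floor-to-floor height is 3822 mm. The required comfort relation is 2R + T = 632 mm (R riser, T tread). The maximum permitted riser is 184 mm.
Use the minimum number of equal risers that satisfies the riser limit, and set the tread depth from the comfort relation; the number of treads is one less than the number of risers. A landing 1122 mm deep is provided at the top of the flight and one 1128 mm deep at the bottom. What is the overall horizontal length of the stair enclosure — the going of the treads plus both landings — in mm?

3822 / 184 = 20.77, so 21 risers are needed.
Each riser is 3822/21 = 182 mm (≤ 184 mm).
T = 632 − 2·182 = 268 mm, which satisfies the 248 mm minimum.
21 risers give 20 treads; going = 20 × 268 = 5360 mm.
Enclosure = 5360 + 1122 + 1128 = 7610 mm.

7610 mm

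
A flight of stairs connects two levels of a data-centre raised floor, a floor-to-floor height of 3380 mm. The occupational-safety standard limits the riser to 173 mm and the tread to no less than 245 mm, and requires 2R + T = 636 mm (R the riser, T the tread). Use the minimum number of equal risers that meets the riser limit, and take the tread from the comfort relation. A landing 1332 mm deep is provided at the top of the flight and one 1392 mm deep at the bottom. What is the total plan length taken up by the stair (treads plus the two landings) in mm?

At most 173 each: 3380/173 = 19.54, giving 20 risers.
R = 3380 ÷ 20 = 169 mm.
From 2R + T = 636: T = 636 − 338 = 298 mm.
20 risers give 19 treads; going = 19 × 298 = 5662 mm.
Add landings: 5662 + 1332 + 1392 = 8386 mm.

8386 mm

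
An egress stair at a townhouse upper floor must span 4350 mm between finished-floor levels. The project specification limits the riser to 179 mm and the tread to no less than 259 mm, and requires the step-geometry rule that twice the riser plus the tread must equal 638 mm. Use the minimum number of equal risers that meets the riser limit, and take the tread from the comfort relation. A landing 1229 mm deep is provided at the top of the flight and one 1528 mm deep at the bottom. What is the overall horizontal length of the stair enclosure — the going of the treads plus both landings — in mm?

4350 / 179 = 24.302 → round up to 25 risers.
R = 4350 ÷ 25 = 174 mm.
From 2R + T = 638: T = 638 − 348 = 290 mm.
Going = (25 − 1) × 290 = 6960 mm.
Enclosure = 6960 + 1229 + 1528 = 9717 mm.

9717 mm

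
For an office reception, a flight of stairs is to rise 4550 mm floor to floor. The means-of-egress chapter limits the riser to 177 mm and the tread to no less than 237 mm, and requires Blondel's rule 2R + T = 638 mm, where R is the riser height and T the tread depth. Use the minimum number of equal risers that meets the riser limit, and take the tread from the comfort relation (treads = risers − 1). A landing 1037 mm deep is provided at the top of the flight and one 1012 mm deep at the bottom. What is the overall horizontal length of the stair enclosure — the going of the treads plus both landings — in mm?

9249 mm

4550 / 177 = 25.706 → round up to 26 risers.
Each riser is 4550/26 = 175 mm (≤ 177 mm).
T = 638 − 2·175 = 288 mm, which satisfies the 237 mm minimum.
Treads = 26 − 1 = 25; going = 25 × 288 = 7200 mm.
Add landings: 7200 + 1037 + 1012 = 9249 mm.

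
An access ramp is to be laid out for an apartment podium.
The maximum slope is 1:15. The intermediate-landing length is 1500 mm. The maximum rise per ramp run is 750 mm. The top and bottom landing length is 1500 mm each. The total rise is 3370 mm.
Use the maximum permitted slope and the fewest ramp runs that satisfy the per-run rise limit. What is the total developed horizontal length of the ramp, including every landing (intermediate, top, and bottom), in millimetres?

At most 750 each: 3370/750 = 4.49, giving 5 ramp runs. That means 4 intermediate landings.
Ramp run (horizontal) at 1:15: 3370 × 15 = 50550 mm.
4 intermediate landings contribute 4 × 1500 = 6000 mm.
Top and bottom landings: 2 × 1500 = 3000 mm.
Total = 50550 + 6000 + 3000 = 59550 mm.

59550 mm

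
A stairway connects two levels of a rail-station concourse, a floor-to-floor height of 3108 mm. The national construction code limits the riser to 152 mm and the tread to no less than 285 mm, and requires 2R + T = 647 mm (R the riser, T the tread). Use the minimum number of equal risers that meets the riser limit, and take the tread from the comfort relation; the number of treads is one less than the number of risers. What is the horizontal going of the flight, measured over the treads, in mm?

7020 mm

3108 / 152 = 20.45, so 21 risers are needed.
R = 3108 ÷ 21 = 148 mm.
Tread T = 647 − 2 × 148 = 351 mm (≥ 285 mm).
Treads = 21 − 1 = 20; going = 20 × 351 = 7020 mm.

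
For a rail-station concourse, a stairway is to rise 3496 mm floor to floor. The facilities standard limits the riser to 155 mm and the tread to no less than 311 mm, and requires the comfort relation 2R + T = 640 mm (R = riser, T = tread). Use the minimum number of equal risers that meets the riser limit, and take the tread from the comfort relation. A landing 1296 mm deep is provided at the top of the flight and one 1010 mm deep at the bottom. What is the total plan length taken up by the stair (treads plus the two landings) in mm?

9698 mm

3496 / 155 = 22.555 → round up to 23 risers.
Riser R = 3496 / 23 = 152 mm, within the 155 mm limit.
Tread T = 640 − 2 × 152 = 336 mm (≥ 311 mm).
Going = (23 − 1) × 336 = 7392 mm.
Add landings: 7392 + 1296 + 1010 = 9698 mm.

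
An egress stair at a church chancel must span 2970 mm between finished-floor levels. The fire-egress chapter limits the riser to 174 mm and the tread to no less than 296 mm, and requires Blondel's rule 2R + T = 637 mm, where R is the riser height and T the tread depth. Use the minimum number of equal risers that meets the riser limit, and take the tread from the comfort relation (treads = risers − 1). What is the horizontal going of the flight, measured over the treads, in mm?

2970 / 174 = 17.07, so 18 risers are needed.
R = 2970 ÷ 18 = 165 mm.
From 2R + T = 637: T = 637 − 330 = 307 mm.
Going = (18 − 1) × 307 = 5219 mm.

5219 mm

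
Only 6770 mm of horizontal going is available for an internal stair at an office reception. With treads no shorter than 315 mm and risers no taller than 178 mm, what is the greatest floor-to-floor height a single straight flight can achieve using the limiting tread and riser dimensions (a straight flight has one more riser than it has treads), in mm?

3916 mm

Treads that fit: ⌊6770 / 315⌋ = 21.
Risers = treads + 1 = 22.
Maximum height = 22 × 178 = 3916 mm.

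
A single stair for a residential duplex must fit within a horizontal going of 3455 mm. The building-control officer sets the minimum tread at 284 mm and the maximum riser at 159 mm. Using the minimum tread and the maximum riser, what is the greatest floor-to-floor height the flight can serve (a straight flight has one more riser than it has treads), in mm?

3455 / 284 = 12.17, so 12 treads fit.
Risers = treads + 1 = 13.
Maximum height = 13 × 159 = 2067 mm.

2067 mm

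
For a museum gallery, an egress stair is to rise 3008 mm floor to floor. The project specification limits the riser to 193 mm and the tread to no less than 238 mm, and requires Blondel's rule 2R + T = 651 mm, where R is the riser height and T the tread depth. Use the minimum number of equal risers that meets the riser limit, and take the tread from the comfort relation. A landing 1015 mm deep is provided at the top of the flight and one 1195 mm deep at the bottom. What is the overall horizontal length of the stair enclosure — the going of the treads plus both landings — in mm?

6335 mm

3008 / 193 = 15.585 → round up to 16 risers.
R = 3008 ÷ 16 = 188 mm.
Tread T = 651 − 2 × 188 = 275 mm (≥ 238 mm).
16 risers give 15 treads; going = 15 × 275 = 4125 mm.
Add landings: 4125 + 1015 + 1195 = 6335 mm.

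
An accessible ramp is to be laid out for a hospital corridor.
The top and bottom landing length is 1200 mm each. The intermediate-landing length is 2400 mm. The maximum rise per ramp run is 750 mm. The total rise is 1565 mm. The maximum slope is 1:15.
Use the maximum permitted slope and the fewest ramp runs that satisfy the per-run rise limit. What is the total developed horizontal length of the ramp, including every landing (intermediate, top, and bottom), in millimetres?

30675 mm

⌈1565/750⌉ = 3 ramp runs. That means 2 intermediate landings.
Ramp run (horizontal) at 1:15: 1565 × 15 = 23475 mm.
2 intermediate landings contribute 2 × 2400 = 4800 mm.
Top and bottom landings: 2 × 1200 = 2400 mm.
Total = 23475 + 4800 + 2400 = 30675 mm.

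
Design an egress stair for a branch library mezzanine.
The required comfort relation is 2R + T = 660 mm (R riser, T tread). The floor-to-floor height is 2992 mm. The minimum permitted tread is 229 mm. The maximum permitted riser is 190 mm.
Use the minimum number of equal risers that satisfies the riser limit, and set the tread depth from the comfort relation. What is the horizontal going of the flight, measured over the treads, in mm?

4290 mm

⌈2992/190⌉ = 16 risers.
Riser R = 2992 / 16 = 187 mm, within the 190 mm limit.
Tread T = 660 − 2 × 187 = 286 mm (≥ 229 mm).
Treads = 16 − 1 = 15; going = 15 × 286 = 4290 mm.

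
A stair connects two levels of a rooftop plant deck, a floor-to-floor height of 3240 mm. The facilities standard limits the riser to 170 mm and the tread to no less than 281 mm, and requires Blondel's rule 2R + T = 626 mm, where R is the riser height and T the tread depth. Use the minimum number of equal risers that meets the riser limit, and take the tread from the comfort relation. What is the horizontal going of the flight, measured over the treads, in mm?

5738 mm

3240 / 170 = 19.06, so 20 risers are needed.
R = 3240 ÷ 20 = 162 mm.
From 2R + T = 626: T = 626 − 324 = 302 mm.
Going = (20 − 1) × 302 = 5738 mm.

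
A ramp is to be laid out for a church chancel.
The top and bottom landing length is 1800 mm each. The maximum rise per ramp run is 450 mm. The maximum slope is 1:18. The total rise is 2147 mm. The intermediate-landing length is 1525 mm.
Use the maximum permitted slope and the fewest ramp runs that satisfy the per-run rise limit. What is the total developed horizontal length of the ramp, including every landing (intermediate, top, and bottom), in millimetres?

⌈2147/450⌉ = 5 ramp runs. That means 4 intermediate landings.
Ramp run (horizontal) at 1:18: 2147 × 18 = 38646 mm.
4 intermediate landings contribute 4 × 1525 = 6100 mm.
Top and bottom landings: 2 × 1800 = 3600 mm.
Total = 38646 + 6100 + 3600 = 48346 mm.

48346 mm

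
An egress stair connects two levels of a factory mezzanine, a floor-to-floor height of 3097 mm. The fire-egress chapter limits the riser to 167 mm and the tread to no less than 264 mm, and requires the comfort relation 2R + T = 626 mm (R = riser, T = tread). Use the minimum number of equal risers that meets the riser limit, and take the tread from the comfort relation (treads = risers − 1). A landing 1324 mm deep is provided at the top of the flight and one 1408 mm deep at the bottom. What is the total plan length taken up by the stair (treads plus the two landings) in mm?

8132 mm

⌈3097/167⌉ = 19 risers.
R = 3097 ÷ 19 = 163 mm.
Tread T = 626 − 2 × 163 = 300 mm (≥ 264 mm).
19 risers give 18 treads; going = 18 × 300 = 5400 mm.
Enclosure = 5400 + 1324 + 1408 = 8132 mm.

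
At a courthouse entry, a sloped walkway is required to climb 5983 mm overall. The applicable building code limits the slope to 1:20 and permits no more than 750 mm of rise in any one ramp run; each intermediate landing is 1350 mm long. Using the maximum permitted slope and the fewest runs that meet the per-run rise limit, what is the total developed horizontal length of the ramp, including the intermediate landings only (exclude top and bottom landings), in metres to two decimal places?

⌈5983/750⌉ = 8 ramp runs. That means 7 intermediate landings.
Horizontal run for 5983 mm of rise at 1:20 is 5983 × 20 = 119660 mm.
7 intermediate landings contribute 7 × 1350 = 9450 mm.
Total developed length = 119660 + 9450 = 129110 mm.
= 129.11 m.

129.11 m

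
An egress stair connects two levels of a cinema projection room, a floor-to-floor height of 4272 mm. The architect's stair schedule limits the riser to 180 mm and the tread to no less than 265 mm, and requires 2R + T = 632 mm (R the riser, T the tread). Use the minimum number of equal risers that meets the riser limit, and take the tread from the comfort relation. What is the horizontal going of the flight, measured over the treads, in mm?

4272 / 180 = 23.73, so 24 risers are needed.
Riser R = 4272 / 24 = 178 mm, within the 180 mm limit.
T = 632 − 2·178 = 276 mm, which satisfies the 265 mm minimum.
24 risers give 23 treads; going = 23 × 276 = 6348 mm.

6348 mm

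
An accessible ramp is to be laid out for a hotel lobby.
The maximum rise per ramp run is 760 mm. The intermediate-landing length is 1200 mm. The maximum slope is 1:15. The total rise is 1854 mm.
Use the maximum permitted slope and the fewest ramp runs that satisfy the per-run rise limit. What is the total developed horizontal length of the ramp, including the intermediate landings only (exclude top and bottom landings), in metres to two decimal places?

30.21 m

⌈1854/760⌉ = 3 ramp runs. That means 2 intermediate landings.
Ramp run (horizontal) at 1:15: 1854 × 15 = 27810 mm.
2 intermediate landings contribute 2 × 1200 = 2400 mm.
Total developed length = 27810 + 2400 = 30210 mm.
= 30.21 m.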